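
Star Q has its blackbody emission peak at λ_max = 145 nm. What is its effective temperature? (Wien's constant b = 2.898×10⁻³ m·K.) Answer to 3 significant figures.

T = b/λ_max = 2.898×10⁻³ / (145×10⁻⁹) = 1.999×10^4 K.

2.00×10^4 K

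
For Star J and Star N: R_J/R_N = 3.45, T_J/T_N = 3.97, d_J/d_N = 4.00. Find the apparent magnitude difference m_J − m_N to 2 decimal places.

-5.67

L_J/L_N = (3.45)²(3.97)⁴ = 2957.
F_J/F_N = (L_J/L_N)/(d_J/d_N)² = 2957/16.00 = 184.8.
m_J − m_N = −2.5 log₁₀(184.8) = -5.67.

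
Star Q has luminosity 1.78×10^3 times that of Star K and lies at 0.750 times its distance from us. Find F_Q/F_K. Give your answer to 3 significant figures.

3.16×10^3

F = L/(4πd²), so F_Q/F_K = (L_Q/L_K) / (d_Q/d_K)²
= 1.78×10^3 / (0.750)² = 1.78×10^3 / 0.5625 = 3164.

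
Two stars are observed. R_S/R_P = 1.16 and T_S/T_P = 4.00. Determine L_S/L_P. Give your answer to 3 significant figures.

344

From the Stefan–Boltzmann law, L ∝ R²T⁴, so
L_S/L_P = (R_S/R_P)² (T_S/T_P)⁴ = (1.16)² × (4.00)⁴ = 1.346 × 256.0 = 344.5.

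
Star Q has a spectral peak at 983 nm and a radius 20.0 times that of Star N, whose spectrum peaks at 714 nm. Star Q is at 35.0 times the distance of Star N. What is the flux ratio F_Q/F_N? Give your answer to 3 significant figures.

Wien's law: T_Q/T_N = λ_N/λ_Q = 714/983 = 0.7263.
L_Q/L_N = (R_Q/R_N)²(T_Q/T_N)⁴ = (20.0)²(0.7263)⁴ = 111.3.
F_Q/F_N = (L_Q/L_N)/(d_Q/d_N)² = 111.3/(35.0)² = 0.09089.

0.0909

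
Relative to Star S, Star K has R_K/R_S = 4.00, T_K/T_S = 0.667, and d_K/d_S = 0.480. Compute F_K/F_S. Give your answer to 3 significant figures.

L_K/L_S = (R_K/R_S)²(T_K/T_S)⁴ = (4.00)² × (0.667)⁴ = 3.167.
F_K/F_S = (L_K/L_S)/(d_K/d_S)² = 3.167 / (0.480)² = 13.74.

13.7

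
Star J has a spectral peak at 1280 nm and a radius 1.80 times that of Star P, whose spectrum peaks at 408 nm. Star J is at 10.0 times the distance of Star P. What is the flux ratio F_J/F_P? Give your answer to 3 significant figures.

Wien's law: T_J/T_P = λ_P/λ_J = 408/1280 = 0.3187.
L_J/L_P = (R_J/R_P)²(T_J/T_P)⁴ = (1.80)²(0.3187)⁴ = 0.03345.
F_J/F_P = (L_J/L_P)/(d_J/d_P)² = 0.03345/(10.0)² = 3.345×10^-4.

3.34×10^-4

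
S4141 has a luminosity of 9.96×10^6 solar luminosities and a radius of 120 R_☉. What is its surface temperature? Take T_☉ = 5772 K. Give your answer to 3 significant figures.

T/T_☉ = (L/L_☉)^(1/4) / (R/R_☉)^(1/2)
T = 5772 × (9.96×10^6)^(1/4) / √(120) = 5772 × 56.18 / 10.95 = 2.960×10^4 K.

2.96×10^4 K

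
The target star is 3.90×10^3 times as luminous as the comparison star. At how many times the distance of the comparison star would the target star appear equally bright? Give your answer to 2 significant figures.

Equal flux requires L_t/d_t² = L_c/d_c², so d_t/d_c = √(L_t/L_c)
= √(3.90×10^3) = 62.45.

62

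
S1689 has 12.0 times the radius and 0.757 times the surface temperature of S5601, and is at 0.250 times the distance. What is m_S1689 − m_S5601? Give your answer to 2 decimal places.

L_S1689/L_S5601 = (12.0)²(0.757)⁴ = 47.29.
F_S1689/F_S5601 = (L_S1689/L_S5601)/(d_S1689/d_S5601)² = 47.29/0.06250 = 756.6.
m_S1689 − m_S5601 = −2.5 log₁₀(756.6) = -7.20.

-7.20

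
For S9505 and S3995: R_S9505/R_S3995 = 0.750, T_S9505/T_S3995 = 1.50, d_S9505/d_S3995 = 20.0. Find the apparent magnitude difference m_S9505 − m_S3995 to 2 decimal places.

5.37

L_S9505/L_S3995 = (0.750)²(1.50)⁴ = 2.848.
F_S9505/F_S3995 = (L_S9505/L_S3995)/(d_S9505/d_S3995)² = 2.848/400.0 = 0.007119.
m_S9505 − m_S3995 = −2.5 log₁₀(0.007119) = 5.37.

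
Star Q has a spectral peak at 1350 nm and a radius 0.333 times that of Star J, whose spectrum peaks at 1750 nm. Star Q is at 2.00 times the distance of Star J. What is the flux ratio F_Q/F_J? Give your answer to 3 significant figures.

Wien's law: T_Q/T_J = λ_J/λ_Q = 1750/1350 = 1.296.
L_Q/L_J = (R_Q/R_J)²(T_Q/T_J)⁴ = (0.333)²(1.296)⁴ = 0.3131.
F_Q/F_J = (L_Q/L_J)/(d_Q/d_J)² = 0.3131/(2.00)² = 0.07828.

0.0783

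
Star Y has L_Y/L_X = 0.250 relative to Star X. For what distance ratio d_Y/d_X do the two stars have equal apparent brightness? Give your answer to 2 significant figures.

Equal flux requires L_Y/d_Y² = L_X/d_X², so d_Y/d_X = √(L_Y/L_X)
= √(0.250) = 0.5000.

0.50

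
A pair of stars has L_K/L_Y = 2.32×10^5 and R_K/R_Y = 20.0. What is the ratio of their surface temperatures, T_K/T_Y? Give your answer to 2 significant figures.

4.9

L ∝ R²T⁴ gives T ∝ (L/R²)^(1/4), so
T_K/T_Y = (2.32×10^5 / 20.0²)^(1/4) = (580.0)^(1/4) = 4.907.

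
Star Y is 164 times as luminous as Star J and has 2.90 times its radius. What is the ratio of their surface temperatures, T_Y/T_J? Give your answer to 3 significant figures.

2.10

L ∝ R²T⁴ gives T ∝ (L/R²)^(1/4), so
T_Y/T_J = (164 / 2.90²)^(1/4) = (19.50)^(1/4) = 2.101.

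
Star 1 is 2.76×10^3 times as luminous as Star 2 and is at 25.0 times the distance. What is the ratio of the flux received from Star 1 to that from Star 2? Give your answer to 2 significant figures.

F = L/(4πd²), so F_1/F_2 = (L_1/L_2) / (d_1/d_2)²
= 2.76×10^3 / (25.0)² = 2.76×10^3 / 625.0 = 4.416.

4.4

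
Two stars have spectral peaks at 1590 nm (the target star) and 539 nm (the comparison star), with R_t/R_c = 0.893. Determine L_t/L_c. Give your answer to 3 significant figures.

Wien's law gives T ∝ 1/λ_max, so T_t/T_c = λ_c/λ_t = 539/1590 = 0.3390.
Then L ∝ R²T⁴ gives L_t/L_c = (0.893)² × (0.3390)⁴ = 0.7974 × 0.01321 = 0.01053.

0.0105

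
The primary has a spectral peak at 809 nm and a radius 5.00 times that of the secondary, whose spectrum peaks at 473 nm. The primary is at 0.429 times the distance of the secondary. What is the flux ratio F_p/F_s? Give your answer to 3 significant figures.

Wien's law: T_p/T_s = λ_s/λ_p = 473/809 = 0.5847.
L_p/L_s = (R_p/R_s)²(T_p/T_s)⁴ = (5.00)²(0.5847)⁴ = 2.921.
F_p/F_s = (L_p/L_s)/(d_p/d_s)² = 2.921/(0.429)² = 15.87.

15.9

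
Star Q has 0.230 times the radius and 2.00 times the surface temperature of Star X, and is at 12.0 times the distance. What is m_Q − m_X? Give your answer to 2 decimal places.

5.58

L_Q/L_X = (0.230)²(2.00)⁴ = 0.8464.
F_Q/F_X = (L_Q/L_X)/(d_Q/d_X)² = 0.8464/144.0 = 0.005878.
m_Q − m_X = −2.5 log₁₀(0.005878) = 5.58.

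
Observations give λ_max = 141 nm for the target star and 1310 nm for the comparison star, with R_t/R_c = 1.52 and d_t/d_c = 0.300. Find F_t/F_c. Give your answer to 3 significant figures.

1.91×10^5

Wien's law: T_t/T_c = λ_c/λ_t = 1310/141 = 9.291.
L_t/L_c = (R_t/R_c)²(T_t/T_c)⁴ = (1.52)²(9.291)⁴ = 1.721×10^4.
F_t/F_c = (L_t/L_c)/(d_t/d_c)² = 1.721×10^4/(0.300)² = 1.913×10^5.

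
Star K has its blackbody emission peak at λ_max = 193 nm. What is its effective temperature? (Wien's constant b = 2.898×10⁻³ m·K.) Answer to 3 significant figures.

1.50×10^4 K

T = b/λ_max = 2.898×10⁻³ / (193×10⁻⁹) = 1.502×10^4 K.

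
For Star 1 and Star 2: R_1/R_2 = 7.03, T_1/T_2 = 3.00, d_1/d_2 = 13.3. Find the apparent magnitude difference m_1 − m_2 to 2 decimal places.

-3.39

L_1/L_2 = (7.03)²(3.00)⁴ = 4003.
F_1/F_2 = (L_1/L_2)/(d_1/d_2)² = 4003/176.9 = 22.63.
m_1 − m_2 = −2.5 log₁₀(22.63) = -3.39.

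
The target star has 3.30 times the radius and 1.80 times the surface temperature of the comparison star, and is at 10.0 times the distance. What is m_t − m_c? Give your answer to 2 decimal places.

-0.15

L_t/L_c = (3.30)²(1.80)⁴ = 114.3.
F_t/F_c = (L_t/L_c)/(d_t/d_c)² = 114.3/100.0 = 1.143.
m_t − m_c = −2.5 log₁₀(1.143) = -0.15.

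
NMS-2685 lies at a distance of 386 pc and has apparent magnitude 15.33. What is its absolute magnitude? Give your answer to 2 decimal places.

7.40

M = m − 5 log₁₀(d/10 pc) = 15.33 − 5 log₁₀(386/10)
  = 15.33 − 5 × 1.587 = 15.33 − 7.93 = 7.40.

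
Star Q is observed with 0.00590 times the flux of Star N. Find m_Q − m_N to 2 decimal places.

m_Q − m_N = −2.5 log₁₀(F_Q/F_N) = −2.5 log₁₀(0.00590) = −2.5 × (-2.229) = 5.573.

5.57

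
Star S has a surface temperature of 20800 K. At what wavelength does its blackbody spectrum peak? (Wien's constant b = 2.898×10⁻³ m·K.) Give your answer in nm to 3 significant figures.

λ_max = b/T = 2.898×10⁻³ / 20800 = 1.39×10^-7 m = 139.3 nm.

139 nm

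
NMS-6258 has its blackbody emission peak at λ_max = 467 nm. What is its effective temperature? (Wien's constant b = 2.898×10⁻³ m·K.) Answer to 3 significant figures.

T = b/λ_max = 2.898×10⁻³ / (467×10⁻⁹) = 6206 K.

6.21×10^3 K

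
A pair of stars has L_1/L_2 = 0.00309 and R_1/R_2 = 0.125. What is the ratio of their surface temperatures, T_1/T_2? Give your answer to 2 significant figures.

L ∝ R²T⁴ gives T ∝ (L/R²)^(1/4), so
T_1/T_2 = (0.00309 / 0.125²)^(1/4) = (0.1978)^(1/4) = 0.6669.

0.67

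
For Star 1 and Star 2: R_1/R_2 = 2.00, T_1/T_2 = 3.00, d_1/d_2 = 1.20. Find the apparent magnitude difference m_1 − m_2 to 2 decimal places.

L_1/L_2 = (2.00)²(3.00)⁴ = 324.0.
F_1/F_2 = (L_1/L_2)/(d_1/d_2)² = 324.0/1.440 = 225.0.
m_1 − m_2 = −2.5 log₁₀(225.0) = -5.88.

-5.88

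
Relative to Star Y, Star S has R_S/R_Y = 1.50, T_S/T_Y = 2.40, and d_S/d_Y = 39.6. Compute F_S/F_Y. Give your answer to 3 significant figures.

L_S/L_Y = (R_S/R_Y)²(T_S/T_Y)⁴ = (1.50)² × (2.40)⁴ = 74.65.
F_S/F_Y = (L_S/L_Y)/(d_S/d_Y)² = 74.65 / (39.6)² = 0.04760.

0.0476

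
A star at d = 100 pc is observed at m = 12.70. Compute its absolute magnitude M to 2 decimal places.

7.70

M = m − 5 log₁₀(d/10 pc) = 12.70 − 5 log₁₀(100/10)
  = 12.70 − 5 × 1.000 = 12.70 − 5.00 = 7.70.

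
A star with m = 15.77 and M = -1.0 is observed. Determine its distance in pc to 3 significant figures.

m − M = 5 log₁₀(d/10 pc)
15.77 − (-1.0) = 16.77 = 5 log₁₀(d/10)
d = 10 × 10^(16.77/5) = 10 × 10^3.354 = 2.259×10^4 pc.

2.26×10^4 pc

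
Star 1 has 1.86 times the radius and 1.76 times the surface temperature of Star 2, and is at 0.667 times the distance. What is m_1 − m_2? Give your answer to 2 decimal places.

L_1/L_2 = (1.86)²(1.76)⁴ = 33.20.
F_1/F_2 = (L_1/L_2)/(d_1/d_2)² = 33.20/0.4449 = 74.61.
m_1 − m_2 = −2.5 log₁₀(74.61) = -4.68.

-4.68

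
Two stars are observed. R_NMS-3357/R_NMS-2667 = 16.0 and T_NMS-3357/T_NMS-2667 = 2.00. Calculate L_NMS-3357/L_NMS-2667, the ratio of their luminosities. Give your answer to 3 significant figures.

4.10×10^3

From the Stefan–Boltzmann law, L ∝ R²T⁴, so
L_NMS-3357/L_NMS-2667 = (R_NMS-3357/R_NMS-2667)² (T_NMS-3357/T_NMS-2667)⁴ = (16.0)² × (2.00)⁴ = 256.0 × 16.00 = 4096.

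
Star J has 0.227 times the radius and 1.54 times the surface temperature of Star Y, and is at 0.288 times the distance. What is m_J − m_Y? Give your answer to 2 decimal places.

-1.36

L_J/L_Y = (0.227)²(1.54)⁴ = 0.2898.
F_J/F_Y = (L_J/L_Y)/(d_J/d_Y)² = 0.2898/0.08294 = 3.494.
m_J − m_Y = −2.5 log₁₀(3.494) = -1.36.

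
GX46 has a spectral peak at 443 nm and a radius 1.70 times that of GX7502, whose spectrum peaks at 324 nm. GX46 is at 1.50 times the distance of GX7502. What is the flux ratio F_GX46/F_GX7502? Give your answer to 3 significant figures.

0.368

Wien's law: T_GX46/T_GX7502 = λ_GX7502/λ_GX46 = 324/443 = 0.7314.
L_GX46/L_GX7502 = (R_GX46/R_GX7502)²(T_GX46/T_GX7502)⁴ = (1.70)²(0.7314)⁴ = 0.8269.
F_GX46/F_GX7502 = (L_GX46/L_GX7502)/(d_GX46/d_GX7502)² = 0.8269/(1.50)² = 0.3675.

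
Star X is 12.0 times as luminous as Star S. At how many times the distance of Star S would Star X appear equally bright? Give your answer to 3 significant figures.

Equal flux requires L_X/d_X² = L_S/d_S², so d_X/d_S = √(L_X/L_S)
= √(12.0) = 3.464.

3.46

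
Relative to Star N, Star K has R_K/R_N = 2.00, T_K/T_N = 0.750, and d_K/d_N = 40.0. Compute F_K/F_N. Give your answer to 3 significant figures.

7.91×10^-4

L_K/L_N = (R_K/R_N)²(T_K/T_N)⁴ = (2.00)² × (0.750)⁴ = 1.266.
F_K/F_N = (L_K/L_N)/(d_K/d_N)² = 1.266 / (40.0)² = 7.910×10^-4.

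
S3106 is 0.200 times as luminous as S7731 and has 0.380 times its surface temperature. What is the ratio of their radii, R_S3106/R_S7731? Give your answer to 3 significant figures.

L ∝ R²T⁴ gives R ∝ √L / T², so
R_S3106/R_S7731 = √(0.200) / (0.380)² = 0.4472 / 0.1444 = 3.097.

3.10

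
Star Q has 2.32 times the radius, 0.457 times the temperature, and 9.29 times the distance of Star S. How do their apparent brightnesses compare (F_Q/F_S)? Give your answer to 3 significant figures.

L_Q/L_S = (R_Q/R_S)²(T_Q/T_S)⁴ = (2.32)² × (0.457)⁴ = 0.2348.
F_Q/F_S = (L_Q/L_S)/(d_Q/d_S)² = 0.2348 / (9.29)² = 0.002720.

0.00272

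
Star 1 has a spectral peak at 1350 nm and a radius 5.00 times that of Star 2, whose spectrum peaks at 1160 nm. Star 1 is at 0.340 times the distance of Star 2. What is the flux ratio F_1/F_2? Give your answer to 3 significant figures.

Wien's law: T_1/T_2 = λ_2/λ_1 = 1160/1350 = 0.8593.
L_1/L_2 = (R_1/R_2)²(T_1/T_2)⁴ = (5.00)²(0.8593)⁴ = 13.63.
F_1/F_2 = (L_1/L_2)/(d_1/d_2)² = 13.63/(0.340)² = 117.9.

118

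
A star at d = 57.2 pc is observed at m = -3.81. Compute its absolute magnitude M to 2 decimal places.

-7.60

M = m − 5 log₁₀(d/10 pc) = -3.81 − 5 log₁₀(57.2/10)
  = -3.81 − 5 × 0.757 = -3.81 − 3.79 = -7.60.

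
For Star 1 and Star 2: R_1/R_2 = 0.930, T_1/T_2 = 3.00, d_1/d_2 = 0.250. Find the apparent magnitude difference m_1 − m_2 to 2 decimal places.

-7.62

L_1/L_2 = (0.930)²(3.00)⁴ = 70.06.
F_1/F_2 = (L_1/L_2)/(d_1/d_2)² = 70.06/0.06250 = 1121.
m_1 − m_2 = −2.5 log₁₀(1121) = -7.62.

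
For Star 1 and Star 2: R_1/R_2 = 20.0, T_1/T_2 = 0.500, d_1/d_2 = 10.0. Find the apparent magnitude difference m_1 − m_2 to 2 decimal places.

1.51

L_1/L_2 = (20.0)²(0.500)⁴ = 25.00.
F_1/F_2 = (L_1/L_2)/(d_1/d_2)² = 25.00/100.0 = 0.2500.
m_1 − m_2 = −2.5 log₁₀(0.2500) = 1.51.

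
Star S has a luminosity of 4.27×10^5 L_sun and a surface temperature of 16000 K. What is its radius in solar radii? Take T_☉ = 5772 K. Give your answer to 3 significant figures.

R/R_☉ = √(L/L_☉) / (T/T_☉)² = √(4.27×10^5) / (2.772)²
       = 653.5 / 7.684 = 85.04.

85.0 solar radii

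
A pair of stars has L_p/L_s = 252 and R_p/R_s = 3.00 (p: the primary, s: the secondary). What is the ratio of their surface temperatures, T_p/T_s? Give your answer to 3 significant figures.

2.30

L ∝ R²T⁴ gives T ∝ (L/R²)^(1/4), so
T_p/T_s = (252 / 3.00²)^(1/4) = (28.00)^(1/4) = 2.300.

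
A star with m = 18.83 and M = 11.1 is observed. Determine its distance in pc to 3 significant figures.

352 pc

m − M = 5 log₁₀(d/10 pc)
18.83 − (11.1) = 7.73 = 5 log₁₀(d/10)
d = 10 × 10^(7.73/5) = 10 × 10^1.546 = 351.6 pc.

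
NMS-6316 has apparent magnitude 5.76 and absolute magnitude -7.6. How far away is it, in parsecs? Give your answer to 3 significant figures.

4.70×10^3 pc

m − M = 5 log₁₀(d/10 pc)
5.76 − (-7.6) = 13.36 = 5 log₁₀(d/10)
d = 10 × 10^(13.36/5) = 10 × 10^2.672 = 4699 pc.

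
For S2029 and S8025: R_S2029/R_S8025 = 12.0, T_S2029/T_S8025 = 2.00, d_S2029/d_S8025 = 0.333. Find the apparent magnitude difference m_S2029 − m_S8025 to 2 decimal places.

-10.79

L_S2029/L_S8025 = (12.0)²(2.00)⁴ = 2304.
F_S2029/F_S8025 = (L_S2029/L_S8025)/(d_S2029/d_S8025)² = 2304/0.1109 = 2.078×10^4.
m_S2029 − m_S8025 = −2.5 log₁₀(2.078×10^4) = -10.79.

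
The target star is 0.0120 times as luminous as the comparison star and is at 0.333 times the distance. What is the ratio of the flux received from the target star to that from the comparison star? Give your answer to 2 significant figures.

0.11

F = L/(4πd²), so F_t/F_c = (L_t/L_c) / (d_t/d_c)²
= 0.0120 / (0.333)² = 0.0120 / 0.1109 = 0.1082.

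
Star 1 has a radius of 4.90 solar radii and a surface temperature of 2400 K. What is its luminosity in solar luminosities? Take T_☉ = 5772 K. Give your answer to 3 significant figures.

0.718 solar luminosities

L/L_☉ = (R/R_☉)² (T/T_☉)⁴ = (4.90)² × (2400/5772)⁴
       = 24.01 × (0.4158)⁴ = 24.01 × 0.02989 = 0.7177.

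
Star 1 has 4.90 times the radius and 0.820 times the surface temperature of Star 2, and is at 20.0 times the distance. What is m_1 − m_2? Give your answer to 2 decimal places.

3.92

L_1/L_2 = (4.90)²(0.820)⁴ = 10.86.
F_1/F_2 = (L_1/L_2)/(d_1/d_2)² = 10.86/400.0 = 0.02714.
m_1 − m_2 = −2.5 log₁₀(0.02714) = 3.92.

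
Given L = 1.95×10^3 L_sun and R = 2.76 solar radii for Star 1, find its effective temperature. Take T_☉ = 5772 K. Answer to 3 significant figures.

T/T_☉ = (L/L_☉)^(1/4) / (R/R_☉)^(1/2)
T = 5772 × (1.95×10^3)^(1/4) / √(2.76) = 5772 × 6.645 / 1.661 = 2.309×10^4 K.

2.31×10^4 K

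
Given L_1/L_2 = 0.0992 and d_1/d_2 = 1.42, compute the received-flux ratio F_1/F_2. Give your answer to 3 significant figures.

F = L/(4πd²), so F_1/F_2 = (L_1/L_2) / (d_1/d_2)²
= 0.0992 / (1.42)² = 0.0992 / 2.016 = 0.04920.

0.0492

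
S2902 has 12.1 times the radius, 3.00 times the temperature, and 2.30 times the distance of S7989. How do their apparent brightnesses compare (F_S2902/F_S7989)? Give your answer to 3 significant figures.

2.24×10^3

L_S2902/L_S7989 = (R_S2902/R_S7989)²(T_S2902/T_S7989)⁴ = (12.1)² × (3.00)⁴ = 1.186×10^4.
F_S2902/F_S7989 = (L_S2902/L_S7989)/(d_S2902/d_S7989)² = 1.186×10^4 / (2.30)² = 2242.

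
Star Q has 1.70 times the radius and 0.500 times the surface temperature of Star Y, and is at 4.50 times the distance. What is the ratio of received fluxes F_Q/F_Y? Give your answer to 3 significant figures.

L_Q/L_Y = (R_Q/R_Y)²(T_Q/T_Y)⁴ = (1.70)² × (0.500)⁴ = 0.1806.
F_Q/F_Y = (L_Q/L_Y)/(d_Q/d_Y)² = 0.1806 / (4.50)² = 0.008920.

0.00892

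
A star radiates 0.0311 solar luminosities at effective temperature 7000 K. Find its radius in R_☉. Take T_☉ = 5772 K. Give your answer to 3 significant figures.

0.120 R_☉

R/R_☉ = √(L/L_☉) / (T/T_☉)² = √(0.0311) / (1.213)²
       = 0.1764 / 1.471 = 0.1199.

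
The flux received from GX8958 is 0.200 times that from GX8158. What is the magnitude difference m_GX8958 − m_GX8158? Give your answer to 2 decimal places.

m_GX8958 − m_GX8158 = −2.5 log₁₀(F_GX8958/F_GX8158) = −2.5 log₁₀(0.200) = −2.5 × (-0.699) = 1.747.

1.75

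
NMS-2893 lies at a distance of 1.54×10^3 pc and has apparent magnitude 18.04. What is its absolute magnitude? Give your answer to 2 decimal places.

M = m − 5 log₁₀(d/10 pc) = 18.04 − 5 log₁₀(1.54×10^3/10)
  = 18.04 − 5 × 2.188 = 18.04 − 10.94 = 7.10.

7.10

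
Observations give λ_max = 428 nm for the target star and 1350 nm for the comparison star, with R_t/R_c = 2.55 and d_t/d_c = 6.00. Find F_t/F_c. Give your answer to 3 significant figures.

17.9

Wien's law: T_t/T_c = λ_c/λ_t = 1350/428 = 3.154.
L_t/L_c = (R_t/R_c)²(T_t/T_c)⁴ = (2.55)²(3.154)⁴ = 643.6.
F_t/F_c = (L_t/L_c)/(d_t/d_c)² = 643.6/(6.00)² = 17.88.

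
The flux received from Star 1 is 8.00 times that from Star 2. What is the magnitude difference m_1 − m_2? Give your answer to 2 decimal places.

m_1 − m_2 = −2.5 log₁₀(F_1/F_2) = −2.5 log₁₀(8.00) = −2.5 × (0.903) = -2.258.

-2.26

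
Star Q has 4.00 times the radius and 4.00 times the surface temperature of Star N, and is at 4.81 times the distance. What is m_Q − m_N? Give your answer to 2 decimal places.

-5.62

L_Q/L_N = (4.00)²(4.00)⁴ = 4096.
F_Q/F_N = (L_Q/L_N)/(d_Q/d_N)² = 4096/23.14 = 177.0.
m_Q − m_N = −2.5 log₁₀(177.0) = -5.62.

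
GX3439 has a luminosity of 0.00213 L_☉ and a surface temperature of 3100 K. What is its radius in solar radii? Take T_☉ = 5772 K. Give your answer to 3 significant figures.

0.160 solar radii

R/R_☉ = √(L/L_☉) / (T/T_☉)² = √(0.00213) / (0.5371)²
       = 0.04615 / 0.2885 = 0.1600.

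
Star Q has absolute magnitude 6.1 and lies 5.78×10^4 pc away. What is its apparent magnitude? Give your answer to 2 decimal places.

24.91

m = M + 5 log₁₀(d/10 pc) = 6.1 + 5 log₁₀(5.78×10^4/10)
  = 6.1 + 5 × 3.762 = 6.1 + 18.81 = 24.91.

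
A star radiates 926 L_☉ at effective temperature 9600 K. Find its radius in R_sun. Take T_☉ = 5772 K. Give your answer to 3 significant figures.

11.0 R_sun

R/R_☉ = √(L/L_☉) / (T/T_☉)² = √(926) / (1.663)²
       = 30.43 / 2.766 = 11.00.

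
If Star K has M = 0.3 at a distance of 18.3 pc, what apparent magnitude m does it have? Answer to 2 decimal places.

1.61

m = M + 5 log₁₀(d/10 pc) = 0.3 + 5 log₁₀(18.3/10)
  = 0.3 + 5 × 0.262 = 0.3 + 1.31 = 1.61.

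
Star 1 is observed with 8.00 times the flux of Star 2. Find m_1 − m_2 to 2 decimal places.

m_1 − m_2 = −2.5 log₁₀(F_1/F_2) = −2.5 log₁₀(8.00) = −2.5 × (0.903) = -2.258.

-2.26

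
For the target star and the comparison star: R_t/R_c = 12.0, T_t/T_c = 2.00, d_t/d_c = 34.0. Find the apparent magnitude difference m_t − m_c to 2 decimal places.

L_t/L_c = (12.0)²(2.00)⁴ = 2304.
F_t/F_c = (L_t/L_c)/(d_t/d_c)² = 2304/1156 = 1.993.
m_t − m_c = −2.5 log₁₀(1.993) = -0.75.

-0.75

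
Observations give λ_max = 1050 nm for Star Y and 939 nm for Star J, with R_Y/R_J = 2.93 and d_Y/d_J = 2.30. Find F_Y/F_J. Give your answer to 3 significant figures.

Wien's law: T_Y/T_J = λ_J/λ_Y = 939/1050 = 0.8943.
L_Y/L_J = (R_Y/R_J)²(T_Y/T_J)⁴ = (2.93)²(0.8943)⁴ = 5.491.
F_Y/F_J = (L_Y/L_J)/(d_Y/d_J)² = 5.491/(2.30)² = 1.038.

1.04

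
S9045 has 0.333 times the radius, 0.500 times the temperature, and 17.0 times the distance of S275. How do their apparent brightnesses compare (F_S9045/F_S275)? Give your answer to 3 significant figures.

2.40×10^-5

L_S9045/L_S275 = (R_S9045/R_S275)²(T_S9045/T_S275)⁴ = (0.333)² × (0.500)⁴ = 0.006931.
F_S9045/F_S275 = (L_S9045/L_S275)/(d_S9045/d_S275)² = 0.006931 / (17.0)² = 2.398×10^-5.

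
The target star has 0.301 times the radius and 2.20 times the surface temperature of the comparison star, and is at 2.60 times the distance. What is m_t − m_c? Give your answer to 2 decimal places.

L_t/L_c = (0.301)²(2.20)⁴ = 2.122.
F_t/F_c = (L_t/L_c)/(d_t/d_c)² = 2.122/6.760 = 0.3140.
m_t − m_c = −2.5 log₁₀(0.3140) = 1.26.

1.26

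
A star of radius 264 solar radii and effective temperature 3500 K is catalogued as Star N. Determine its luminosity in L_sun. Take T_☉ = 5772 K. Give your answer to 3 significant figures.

9.42×10^3 L_sun

L/L_☉ = (R/R_☉)² (T/T_☉)⁴ = (264)² × (3500/5772)⁴
       = 6.970×10^4 × (0.6064)⁴ = 6.970×10^4 × 0.1352 = 9423.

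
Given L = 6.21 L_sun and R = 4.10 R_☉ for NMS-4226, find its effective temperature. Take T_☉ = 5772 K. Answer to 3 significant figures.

T/T_☉ = (L/L_☉)^(1/4) / (R/R_☉)^(1/2)
T = 5772 × (6.21)^(1/4) / √(4.10) = 5772 × 1.579 / 2.025 = 4500 K.

4.50×10^3 K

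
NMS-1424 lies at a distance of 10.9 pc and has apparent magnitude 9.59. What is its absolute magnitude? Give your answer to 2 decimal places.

9.40

M = m − 5 log₁₀(d/10 pc) = 9.59 − 5 log₁₀(10.9/10)
  = 9.59 − 5 × 0.037 = 9.59 − 0.19 = 9.40.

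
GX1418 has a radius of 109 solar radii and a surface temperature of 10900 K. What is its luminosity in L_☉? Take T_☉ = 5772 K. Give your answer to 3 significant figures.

L/L_☉ = (R/R_☉)² (T/T_☉)⁴ = (109)² × (10900/5772)⁴
       = 1.188×10^4 × (1.888)⁴ = 1.188×10^4 × 12.72 = 1.511×10^5.

1.51×10^5 L_☉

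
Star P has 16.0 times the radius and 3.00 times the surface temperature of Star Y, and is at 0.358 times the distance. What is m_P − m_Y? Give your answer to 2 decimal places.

L_P/L_Y = (16.0)²(3.00)⁴ = 2.074×10^4.
F_P/F_Y = (L_P/L_Y)/(d_P/d_Y)² = 2.074×10^4/0.1282 = 1.618×10^5.
m_P − m_Y = −2.5 log₁₀(1.618×10^5) = -13.02.

-13.02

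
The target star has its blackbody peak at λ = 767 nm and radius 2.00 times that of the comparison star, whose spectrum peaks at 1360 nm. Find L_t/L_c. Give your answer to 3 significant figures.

Wien's law gives T ∝ 1/λ_max, so T_t/T_c = λ_c/λ_t = 1360/767 = 1.773.
Then L ∝ R²T⁴ gives L_t/L_c = (2.00)² × (1.773)⁴ = 4.000 × 9.885 = 39.54.

39.5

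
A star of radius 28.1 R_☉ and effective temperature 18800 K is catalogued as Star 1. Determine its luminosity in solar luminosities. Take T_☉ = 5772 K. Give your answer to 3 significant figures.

L/L_☉ = (R/R_☉)² (T/T_☉)⁴ = (28.1)² × (18800/5772)⁴
       = 789.6 × (3.257)⁴ = 789.6 × 112.5 = 8.887×10^4.

8.89×10^4 solar luminosities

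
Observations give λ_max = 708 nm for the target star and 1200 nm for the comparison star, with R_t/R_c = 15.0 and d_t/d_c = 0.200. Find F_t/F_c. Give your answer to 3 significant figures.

Wien's law: T_t/T_c = λ_c/λ_t = 1200/708 = 1.695.
L_t/L_c = (R_t/R_c)²(T_t/T_c)⁴ = (15.0)²(1.695)⁴ = 1857.
F_t/F_c = (L_t/L_c)/(d_t/d_c)² = 1857/(0.200)² = 4.642×10^4.

4.64×10^4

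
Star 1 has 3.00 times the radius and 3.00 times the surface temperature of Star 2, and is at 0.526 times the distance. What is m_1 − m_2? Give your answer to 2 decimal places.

L_1/L_2 = (3.00)²(3.00)⁴ = 729.0.
F_1/F_2 = (L_1/L_2)/(d_1/d_2)² = 729.0/0.2767 = 2635.
m_1 − m_2 = −2.5 log₁₀(2635) = -8.55.

-8.55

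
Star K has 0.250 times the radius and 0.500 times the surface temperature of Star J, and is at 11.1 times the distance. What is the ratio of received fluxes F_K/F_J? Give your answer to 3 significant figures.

3.17×10^-5

L_K/L_J = (R_K/R_J)²(T_K/T_J)⁴ = (0.250)² × (0.500)⁴ = 0.003906.
F_K/F_J = (L_K/L_J)/(d_K/d_J)² = 0.003906 / (11.1)² = 3.170×10^-5.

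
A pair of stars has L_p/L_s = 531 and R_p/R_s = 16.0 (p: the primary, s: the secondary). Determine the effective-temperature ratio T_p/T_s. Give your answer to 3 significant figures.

L ∝ R²T⁴ gives T ∝ (L/R²)^(1/4), so
T_p/T_s = (531 / 16.0²)^(1/4) = (2.074)^(1/4) = 1.200.

1.20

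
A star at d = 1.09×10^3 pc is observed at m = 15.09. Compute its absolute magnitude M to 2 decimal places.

M = m − 5 log₁₀(d/10 pc) = 15.09 − 5 log₁₀(1.09×10^3/10)
  = 15.09 − 5 × 2.037 = 15.09 − 10.19 = 4.90.

4.90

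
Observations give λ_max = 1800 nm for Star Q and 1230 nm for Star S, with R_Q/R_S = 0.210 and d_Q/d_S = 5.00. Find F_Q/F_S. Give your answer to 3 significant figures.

3.85×10^-4

Wien's law: T_Q/T_S = λ_S/λ_Q = 1230/1800 = 0.6833.
L_Q/L_S = (R_Q/R_S)²(T_Q/T_S)⁴ = (0.210)²(0.6833)⁴ = 0.009615.
F_Q/F_S = (L_Q/L_S)/(d_Q/d_S)² = 0.009615/(5.00)² = 3.846×10^-4.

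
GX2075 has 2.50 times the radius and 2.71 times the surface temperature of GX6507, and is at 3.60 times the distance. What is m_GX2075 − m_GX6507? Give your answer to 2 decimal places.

L_GX2075/L_GX6507 = (2.50)²(2.71)⁴ = 337.1.
F_GX2075/F_GX6507 = (L_GX2075/L_GX6507)/(d_GX2075/d_GX6507)² = 337.1/12.96 = 26.01.
m_GX2075 − m_GX6507 = −2.5 log₁₀(26.01) = -3.54.

-3.54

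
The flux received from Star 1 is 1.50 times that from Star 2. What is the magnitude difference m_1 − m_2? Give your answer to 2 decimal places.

-0.44

m_1 − m_2 = −2.5 log₁₀(F_1/F_2) = −2.5 log₁₀(1.50) = −2.5 × (0.176) = -0.440.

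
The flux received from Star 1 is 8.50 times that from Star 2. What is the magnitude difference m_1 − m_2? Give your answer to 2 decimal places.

m_1 − m_2 = −2.5 log₁₀(F_1/F_2) = −2.5 log₁₀(8.50) = −2.5 × (0.929) = -2.324.

-2.32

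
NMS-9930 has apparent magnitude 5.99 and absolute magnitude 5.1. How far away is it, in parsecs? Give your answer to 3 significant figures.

15.1 pc

m − M = 5 log₁₀(d/10 pc)
5.99 − (5.1) = 0.89 = 5 log₁₀(d/10)
d = 10 × 10^(0.89/5) = 10 × 10^0.178 = 15.07 pc.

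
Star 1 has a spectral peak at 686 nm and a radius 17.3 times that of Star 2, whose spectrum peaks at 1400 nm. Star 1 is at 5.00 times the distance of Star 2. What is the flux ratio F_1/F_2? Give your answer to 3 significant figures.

208

Wien's law: T_1/T_2 = λ_2/λ_1 = 1400/686 = 2.041.
L_1/L_2 = (R_1/R_2)²(T_1/T_2)⁴ = (17.3)²(2.041)⁴ = 5192.
F_1/F_2 = (L_1/L_2)/(d_1/d_2)² = 5192/(5.00)² = 207.7.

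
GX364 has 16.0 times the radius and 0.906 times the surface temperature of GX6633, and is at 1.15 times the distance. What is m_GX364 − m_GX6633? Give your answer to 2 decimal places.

L_GX364/L_GX6633 = (16.0)²(0.906)⁴ = 172.5.
F_GX364/F_GX6633 = (L_GX364/L_GX6633)/(d_GX364/d_GX6633)² = 172.5/1.322 = 130.4.
m_GX364 − m_GX6633 = −2.5 log₁₀(130.4) = -5.29.

-5.29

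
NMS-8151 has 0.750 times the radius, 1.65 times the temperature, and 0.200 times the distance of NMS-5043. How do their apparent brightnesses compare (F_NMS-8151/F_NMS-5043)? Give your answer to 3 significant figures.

L_NMS-8151/L_NMS-5043 = (R_NMS-8151/R_NMS-5043)²(T_NMS-8151/T_NMS-5043)⁴ = (0.750)² × (1.65)⁴ = 4.169.
F_NMS-8151/F_NMS-5043 = (L_NMS-8151/L_NMS-5043)/(d_NMS-8151/d_NMS-5043)² = 4.169 / (0.200)² = 104.2.

104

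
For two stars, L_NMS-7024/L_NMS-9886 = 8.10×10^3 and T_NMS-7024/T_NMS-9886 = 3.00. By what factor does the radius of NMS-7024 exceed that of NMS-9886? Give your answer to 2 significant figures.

10

L ∝ R²T⁴ gives R ∝ √L / T², so
R_NMS-7024/R_NMS-9886 = √(8.10×10^3) / (3.00)² = 90.00 / 9.000 = 10.00.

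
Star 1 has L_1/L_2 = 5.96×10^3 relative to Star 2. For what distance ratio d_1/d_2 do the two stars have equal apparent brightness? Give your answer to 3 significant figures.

Equal flux requires L_1/d_1² = L_2/d_2², so d_1/d_2 = √(L_1/L_2)
= √(5.96×10^3) = 77.20.

77.2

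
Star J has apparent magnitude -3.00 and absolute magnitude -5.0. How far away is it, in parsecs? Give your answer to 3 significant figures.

m − M = 5 log₁₀(d/10 pc)
-3.00 − (-5.0) = 2.00 = 5 log₁₀(d/10)
d = 10 × 10^(2.00/5) = 10 × 10^0.400 = 25.12 pc.

25.1 pc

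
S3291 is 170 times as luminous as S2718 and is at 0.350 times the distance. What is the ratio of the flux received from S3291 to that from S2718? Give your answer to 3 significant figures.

1.39×10^3

F = L/(4πd²), so F_S3291/F_S2718 = (L_S3291/L_S2718) / (d_S3291/d_S2718)²
= 170 / (0.350)² = 170 / 0.1225 = 1388.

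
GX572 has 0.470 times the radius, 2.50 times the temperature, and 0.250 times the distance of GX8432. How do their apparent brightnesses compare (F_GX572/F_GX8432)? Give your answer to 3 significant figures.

L_GX572/L_GX8432 = (R_GX572/R_GX8432)²(T_GX572/T_GX8432)⁴ = (0.470)² × (2.50)⁴ = 8.629.
F_GX572/F_GX8432 = (L_GX572/L_GX8432)/(d_GX572/d_GX8432)² = 8.629 / (0.250)² = 138.1.

138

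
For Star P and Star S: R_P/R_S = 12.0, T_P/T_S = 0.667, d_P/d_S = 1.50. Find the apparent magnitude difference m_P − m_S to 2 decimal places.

L_P/L_S = (12.0)²(0.667)⁴ = 28.50.
F_P/F_S = (L_P/L_S)/(d_P/d_S)² = 28.50/2.250 = 12.67.
m_P − m_S = −2.5 log₁₀(12.67) = -2.76.

-2.76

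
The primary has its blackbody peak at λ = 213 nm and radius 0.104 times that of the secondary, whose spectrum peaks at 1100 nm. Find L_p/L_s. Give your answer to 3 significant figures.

7.69

Wien's law gives T ∝ 1/λ_max, so T_p/T_s = λ_s/λ_p = 1100/213 = 5.164.
Then L ∝ R²T⁴ gives L_p/L_s = (0.104)² × (5.164)⁴ = 0.01082 × 711.3 = 7.693.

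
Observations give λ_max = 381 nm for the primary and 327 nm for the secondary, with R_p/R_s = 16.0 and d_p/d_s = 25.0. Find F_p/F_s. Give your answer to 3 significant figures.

0.222

Wien's law: T_p/T_s = λ_s/λ_p = 327/381 = 0.8583.
L_p/L_s = (R_p/R_s)²(T_p/T_s)⁴ = (16.0)²(0.8583)⁴ = 138.9.
F_p/F_s = (L_p/L_s)/(d_p/d_s)² = 138.9/(25.0)² = 0.2223.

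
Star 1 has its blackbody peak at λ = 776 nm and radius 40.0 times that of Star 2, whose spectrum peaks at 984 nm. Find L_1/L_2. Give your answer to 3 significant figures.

4.14×10^3

Wien's law gives T ∝ 1/λ_max, so T_1/T_2 = λ_2/λ_1 = 984/776 = 1.268.
Then L ∝ R²T⁴ gives L_1/L_2 = (40.0)² × (1.268)⁴ = 1600 × 2.585 = 4137.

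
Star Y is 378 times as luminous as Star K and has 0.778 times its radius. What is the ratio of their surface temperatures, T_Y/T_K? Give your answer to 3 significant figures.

L ∝ R²T⁴ gives T ∝ (L/R²)^(1/4), so
T_Y/T_K = (378 / 0.778²)^(1/4) = (624.5)^(1/4) = 4.999.

5.00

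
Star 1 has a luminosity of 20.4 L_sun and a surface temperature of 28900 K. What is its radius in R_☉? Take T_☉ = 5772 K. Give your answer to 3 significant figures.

R/R_☉ = √(L/L_☉) / (T/T_☉)² = √(20.4) / (5.007)²
       = 4.517 / 25.07 = 0.1802.

0.180 R_☉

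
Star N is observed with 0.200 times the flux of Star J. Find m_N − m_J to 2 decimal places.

m_N − m_J = −2.5 log₁₀(F_N/F_J) = −2.5 log₁₀(0.200) = −2.5 × (-0.699) = 1.747.

1.75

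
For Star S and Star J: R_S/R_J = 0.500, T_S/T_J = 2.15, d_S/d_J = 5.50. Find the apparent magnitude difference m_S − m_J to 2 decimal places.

1.88

L_S/L_J = (0.500)²(2.15)⁴ = 5.342.
F_S/F_J = (L_S/L_J)/(d_S/d_J)² = 5.342/30.25 = 0.1766.
m_S − m_J = −2.5 log₁₀(0.1766) = 1.88.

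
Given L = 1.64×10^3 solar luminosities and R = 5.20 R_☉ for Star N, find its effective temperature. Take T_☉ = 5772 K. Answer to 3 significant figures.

T/T_☉ = (L/L_☉)^(1/4) / (R/R_☉)^(1/2)
T = 5772 × (1.64×10^3)^(1/4) / √(5.20) = 5772 × 6.364 / 2.280 = 1.611×10^4 K.

1.61×10^4 K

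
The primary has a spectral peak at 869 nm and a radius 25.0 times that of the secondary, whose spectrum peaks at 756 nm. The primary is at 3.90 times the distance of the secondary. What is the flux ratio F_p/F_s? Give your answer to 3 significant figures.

23.5

Wien's law: T_p/T_s = λ_s/λ_p = 756/869 = 0.8700.
L_p/L_s = (R_p/R_s)²(T_p/T_s)⁴ = (25.0)²(0.8700)⁴ = 358.0.
F_p/F_s = (L_p/L_s)/(d_p/d_s)² = 358.0/(3.90)² = 23.54.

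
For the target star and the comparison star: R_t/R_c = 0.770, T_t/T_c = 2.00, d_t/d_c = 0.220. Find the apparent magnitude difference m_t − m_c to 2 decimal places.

-5.73

L_t/L_c = (0.770)²(2.00)⁴ = 9.486.
F_t/F_c = (L_t/L_c)/(d_t/d_c)² = 9.486/0.04840 = 196.0.
m_t − m_c = −2.5 log₁₀(196.0) = -5.73.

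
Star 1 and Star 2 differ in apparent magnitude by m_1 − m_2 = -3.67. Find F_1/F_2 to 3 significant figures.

29.4

F_1/F_2 = 10^(−(m_1 − m_2)/2.5) = 10^(3.67/2.5) = 10^1.468 = 29.38.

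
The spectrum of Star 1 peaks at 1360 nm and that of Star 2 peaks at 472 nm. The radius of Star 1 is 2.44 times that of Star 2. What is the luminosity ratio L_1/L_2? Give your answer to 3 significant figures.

0.0864

Wien's law gives T ∝ 1/λ_max, so T_1/T_2 = λ_2/λ_1 = 472/1360 = 0.3471.
Then L ∝ R²T⁴ gives L_1/L_2 = (2.44)² × (0.3471)⁴ = 5.954 × 0.01451 = 0.08638.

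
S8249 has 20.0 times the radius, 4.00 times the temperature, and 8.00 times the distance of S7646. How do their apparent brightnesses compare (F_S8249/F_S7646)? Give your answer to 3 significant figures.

1.60×10^3

L_S8249/L_S7646 = (R_S8249/R_S7646)²(T_S8249/T_S7646)⁴ = (20.0)² × (4.00)⁴ = 1.024×10^5.
F_S8249/F_S7646 = (L_S8249/L_S7646)/(d_S8249/d_S7646)² = 1.024×10^5 / (8.00)² = 1600.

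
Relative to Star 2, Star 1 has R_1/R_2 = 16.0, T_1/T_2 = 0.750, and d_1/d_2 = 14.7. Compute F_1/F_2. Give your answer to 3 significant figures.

L_1/L_2 = (R_1/R_2)²(T_1/T_2)⁴ = (16.0)² × (0.750)⁴ = 81.00.
F_1/F_2 = (L_1/L_2)/(d_1/d_2)² = 81.00 / (14.7)² = 0.3748.

0.375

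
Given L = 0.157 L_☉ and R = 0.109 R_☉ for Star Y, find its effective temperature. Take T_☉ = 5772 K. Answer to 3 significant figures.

1.10×10^4 K

T/T_☉ = (L/L_☉)^(1/4) / (R/R_☉)^(1/2)
T = 5772 × (0.157)^(1/4) / √(0.109) = 5772 × 0.6295 / 0.3302 = 1.100×10^4 K.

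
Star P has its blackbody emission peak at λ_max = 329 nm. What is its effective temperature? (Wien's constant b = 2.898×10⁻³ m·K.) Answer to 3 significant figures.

8.81×10^3 K

T = b/λ_max = 2.898×10⁻³ / (329×10⁻⁹) = 8809 K.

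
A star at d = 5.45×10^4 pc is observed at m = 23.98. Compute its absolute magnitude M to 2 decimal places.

5.30

M = m − 5 log₁₀(d/10 pc) = 23.98 − 5 log₁₀(5.45×10^4/10)
  = 23.98 − 5 × 3.736 = 23.98 − 18.68 = 5.30.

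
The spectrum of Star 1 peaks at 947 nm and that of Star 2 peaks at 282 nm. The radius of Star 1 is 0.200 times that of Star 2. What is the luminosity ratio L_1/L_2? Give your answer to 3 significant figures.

Wien's law gives T ∝ 1/λ_max, so T_1/T_2 = λ_2/λ_1 = 282/947 = 0.2978.
Then L ∝ R²T⁴ gives L_1/L_2 = (0.200)² × (0.2978)⁴ = 0.04000 × 0.007863 = 3.145×10^-4.

3.15×10^-4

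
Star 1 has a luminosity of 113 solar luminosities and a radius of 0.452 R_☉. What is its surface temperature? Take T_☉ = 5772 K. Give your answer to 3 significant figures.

2.80×10^4 K

T/T_☉ = (L/L_☉)^(1/4) / (R/R_☉)^(1/2)
T = 5772 × (113)^(1/4) / √(0.452) = 5772 × 3.260 / 0.6723 = 2.799×10^4 K.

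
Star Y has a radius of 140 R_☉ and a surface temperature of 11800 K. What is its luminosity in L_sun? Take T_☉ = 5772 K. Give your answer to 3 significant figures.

L/L_☉ = (R/R_☉)² (T/T_☉)⁴ = (140)² × (11800/5772)⁴
       = 1.960×10^4 × (2.044)⁴ = 1.960×10^4 × 17.47 = 3.424×10^5.

3.42×10^5 L_sun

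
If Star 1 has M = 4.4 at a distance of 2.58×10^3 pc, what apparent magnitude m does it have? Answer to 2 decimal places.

m = M + 5 log₁₀(d/10 pc) = 4.4 + 5 log₁₀(2.58×10^3/10)
  = 4.4 + 5 × 2.412 = 4.4 + 12.06 = 16.46.

16.46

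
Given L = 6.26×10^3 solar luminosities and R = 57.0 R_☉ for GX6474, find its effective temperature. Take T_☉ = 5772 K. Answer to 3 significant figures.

6.80×10^3 K

T/T_☉ = (L/L_☉)^(1/4) / (R/R_☉)^(1/2)
T = 5772 × (6.26×10^3)^(1/4) / √(57.0) = 5772 × 8.895 / 7.550 = 6800 K.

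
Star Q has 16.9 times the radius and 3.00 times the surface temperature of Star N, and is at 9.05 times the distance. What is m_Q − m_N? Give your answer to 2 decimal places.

L_Q/L_N = (16.9)²(3.00)⁴ = 2.313×10^4.
F_Q/F_N = (L_Q/L_N)/(d_Q/d_N)² = 2.313×10^4/81.90 = 282.5.
m_Q − m_N = −2.5 log₁₀(282.5) = -6.13.

-6.13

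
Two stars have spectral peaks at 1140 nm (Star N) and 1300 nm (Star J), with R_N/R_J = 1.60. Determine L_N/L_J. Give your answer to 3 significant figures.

Wien's law gives T ∝ 1/λ_max, so T_N/T_J = λ_J/λ_N = 1300/1140 = 1.140.
Then L ∝ R²T⁴ gives L_N/L_J = (1.60)² × (1.140)⁴ = 2.560 × 1.691 = 4.329.

4.33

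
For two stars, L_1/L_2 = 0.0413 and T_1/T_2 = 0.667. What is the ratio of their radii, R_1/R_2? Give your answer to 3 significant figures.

0.457

L ∝ R²T⁴ gives R ∝ √L / T², so
R_1/R_2 = √(0.0413) / (0.667)² = 0.2032 / 0.4449 = 0.4568.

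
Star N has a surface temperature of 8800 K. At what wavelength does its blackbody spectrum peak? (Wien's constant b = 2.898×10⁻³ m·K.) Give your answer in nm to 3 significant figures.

λ_max = b/T = 2.898×10⁻³ / 8800 = 3.29×10^-7 m = 329.3 nm.

329 nm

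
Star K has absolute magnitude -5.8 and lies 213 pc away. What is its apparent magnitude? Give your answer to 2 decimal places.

m = M + 5 log₁₀(d/10 pc) = -5.8 + 5 log₁₀(213/10)
  = -5.8 + 5 × 1.328 = -5.8 + 6.64 = 0.84.

0.84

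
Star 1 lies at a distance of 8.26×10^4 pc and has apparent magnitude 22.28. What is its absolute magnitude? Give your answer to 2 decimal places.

2.70

M = m − 5 log₁₀(d/10 pc) = 22.28 − 5 log₁₀(8.26×10^4/10)
  = 22.28 − 5 × 3.917 = 22.28 − 19.58 = 2.70.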